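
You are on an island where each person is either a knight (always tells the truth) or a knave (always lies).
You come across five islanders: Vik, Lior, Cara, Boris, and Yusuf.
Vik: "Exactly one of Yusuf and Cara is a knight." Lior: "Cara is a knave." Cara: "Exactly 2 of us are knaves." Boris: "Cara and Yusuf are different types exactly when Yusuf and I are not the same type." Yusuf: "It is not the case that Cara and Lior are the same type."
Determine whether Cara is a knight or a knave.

Cara is a knight.

Consistent assignments: {Vik=knave, Lior=knave, Cara=knight, Boris=knight, Yusuf=knight}
In every consistent assignment, Cara is a knight.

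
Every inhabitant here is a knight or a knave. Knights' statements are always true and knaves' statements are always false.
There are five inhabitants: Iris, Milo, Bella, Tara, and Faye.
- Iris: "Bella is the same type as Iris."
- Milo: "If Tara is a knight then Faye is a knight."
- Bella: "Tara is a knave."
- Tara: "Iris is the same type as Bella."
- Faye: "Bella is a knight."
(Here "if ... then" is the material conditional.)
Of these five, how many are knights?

3

The unique consistent assignment is Iris=knave, Milo=knight, Bella=knight, Tara=knave, Faye=knight.
That has 3 knights.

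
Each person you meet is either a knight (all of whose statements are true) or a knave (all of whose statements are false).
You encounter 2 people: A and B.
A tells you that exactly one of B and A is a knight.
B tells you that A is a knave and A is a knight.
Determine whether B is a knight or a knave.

B is a knave.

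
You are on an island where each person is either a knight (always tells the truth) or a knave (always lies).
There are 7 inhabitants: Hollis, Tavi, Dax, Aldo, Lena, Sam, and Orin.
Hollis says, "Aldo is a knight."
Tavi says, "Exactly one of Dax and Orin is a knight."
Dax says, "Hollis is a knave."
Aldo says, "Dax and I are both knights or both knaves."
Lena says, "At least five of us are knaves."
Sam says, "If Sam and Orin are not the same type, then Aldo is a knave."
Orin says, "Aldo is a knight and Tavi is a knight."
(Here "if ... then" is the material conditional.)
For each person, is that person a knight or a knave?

Hollis is a knave, Tavi is a knight, Dax is a knight, Aldo is a knave, Lena is a knave, Sam is a knight, and Orin is a knave.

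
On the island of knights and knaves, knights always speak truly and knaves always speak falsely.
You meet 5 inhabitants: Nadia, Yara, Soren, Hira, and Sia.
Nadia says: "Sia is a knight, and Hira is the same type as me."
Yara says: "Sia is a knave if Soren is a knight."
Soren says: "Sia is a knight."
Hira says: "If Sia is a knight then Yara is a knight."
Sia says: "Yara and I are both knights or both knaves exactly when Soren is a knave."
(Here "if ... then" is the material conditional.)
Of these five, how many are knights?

The unique consistent assignment is Nadia=knave, Yara=knight, Soren=knave, Hira=knight, Sia=knave.
That has 2 knights.

2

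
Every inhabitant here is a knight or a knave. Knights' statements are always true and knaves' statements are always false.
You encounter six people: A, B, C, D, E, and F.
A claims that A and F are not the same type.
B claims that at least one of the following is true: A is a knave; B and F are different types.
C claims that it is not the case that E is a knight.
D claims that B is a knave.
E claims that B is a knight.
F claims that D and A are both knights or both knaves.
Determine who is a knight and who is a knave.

A is a knight, B is a knight, C is a knave, D is a knave, E is a knight, and F is a knave.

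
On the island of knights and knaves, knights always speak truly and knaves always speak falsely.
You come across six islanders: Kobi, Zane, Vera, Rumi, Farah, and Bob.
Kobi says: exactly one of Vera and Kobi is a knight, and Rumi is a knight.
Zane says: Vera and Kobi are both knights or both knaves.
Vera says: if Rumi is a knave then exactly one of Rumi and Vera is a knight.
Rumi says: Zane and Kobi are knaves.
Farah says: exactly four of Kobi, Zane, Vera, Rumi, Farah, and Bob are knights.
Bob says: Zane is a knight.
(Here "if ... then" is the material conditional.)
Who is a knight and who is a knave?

Kobi is a knave, Zane is a knight, Vera is a knave, Rumi is a knave, Farah is a knave, and Bob is a knight.

Kobi is a knave; "exactly one of Vera and Kobi is a knight, and Rumi is a knight" is False, as required.
Zane is a knight, and the claim "Vera and Kobi are both knights or both knaves" is indeed true.
Vera is a knave; "if Rumi is a knave then exactly one of Rumi and Vera is a knight" is False, as required.
Since Rumi is a knave, "Zane and Kobi are knaves" needs to be False, which holds.
Farah is a knave, and the claim "exactly four of Kobi, Zane, Vera, Rumi, Farah, and Bob are knights" is indeed False.
Bob is a knight, so "Zane is a knight" must be true — and it is.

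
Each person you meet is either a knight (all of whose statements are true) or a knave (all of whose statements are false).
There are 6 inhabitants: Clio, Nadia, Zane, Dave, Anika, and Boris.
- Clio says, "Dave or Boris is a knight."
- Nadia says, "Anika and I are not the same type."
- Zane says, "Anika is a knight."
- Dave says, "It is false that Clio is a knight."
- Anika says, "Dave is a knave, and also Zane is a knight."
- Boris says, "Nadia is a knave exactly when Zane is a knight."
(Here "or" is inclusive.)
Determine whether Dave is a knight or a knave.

Dave is a knave.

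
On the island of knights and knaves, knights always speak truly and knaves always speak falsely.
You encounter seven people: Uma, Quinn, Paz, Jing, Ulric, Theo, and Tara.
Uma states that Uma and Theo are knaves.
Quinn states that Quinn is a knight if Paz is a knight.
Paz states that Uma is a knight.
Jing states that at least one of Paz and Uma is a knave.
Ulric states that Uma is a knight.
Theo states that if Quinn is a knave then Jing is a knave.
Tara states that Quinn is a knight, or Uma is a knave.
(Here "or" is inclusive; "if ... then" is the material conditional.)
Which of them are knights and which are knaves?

Uma is a knave, Quinn is a knight, Paz is a knave, Jing is a knight, Ulric is a knave, Theo is a knight, and Tara is a knight.

Since Uma is a knave, "Uma and Theo are knaves" needs to be false, which holds.
Quinn is a knight, and the claim "Quinn is a knight if Paz is a knight" is indeed true.
Since Paz is a knave, "Uma is a knight" needs to be false, which holds.
As a knight, Jing's statement "at least one of Paz and Uma is a knave" should be true; it is.
Ulric is a knave; "Uma is a knight" is false, as required.
Theo is a knight, so "if Quinn is a knave then Jing is a knave" must be true — and it is.
Tara is a knight, so "Quinn is a knight, or Uma is a knave" must be true — and it is.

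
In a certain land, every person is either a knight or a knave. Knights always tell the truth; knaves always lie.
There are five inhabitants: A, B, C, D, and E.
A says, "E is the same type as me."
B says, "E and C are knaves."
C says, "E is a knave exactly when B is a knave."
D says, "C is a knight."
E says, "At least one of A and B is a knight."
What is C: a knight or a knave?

C is a knave.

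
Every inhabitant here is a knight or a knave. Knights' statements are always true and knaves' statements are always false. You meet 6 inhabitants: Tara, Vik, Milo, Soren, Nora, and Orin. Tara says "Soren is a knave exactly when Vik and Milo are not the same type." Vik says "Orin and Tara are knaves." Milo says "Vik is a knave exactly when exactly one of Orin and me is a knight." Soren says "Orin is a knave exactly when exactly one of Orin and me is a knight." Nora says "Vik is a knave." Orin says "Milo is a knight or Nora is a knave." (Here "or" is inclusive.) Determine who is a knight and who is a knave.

Tara is a knight, Vik is a knave, Milo is a knave, Soren is a knight, Nora is a knight, and Orin is a knave.

Tara is a knight, so "Soren is a knave exactly when Vik and Milo are not the same type" must be true — and it is.
Vik is a knave; "Orin and Tara are knaves" is False, as required.
Milo is a knave; "Vik is a knave exactly when exactly one of Orin and me is a knight" is False, as required.
Soren is a knight; "Orin is a knave exactly when exactly one of Orin and me is a knight" is true, as required.
Since Nora is a knight, "Vik is a knave" needs to be true, which holds.
Since Orin is a knave, "Milo is a knight or Nora is a knave" needs to be False, which holds.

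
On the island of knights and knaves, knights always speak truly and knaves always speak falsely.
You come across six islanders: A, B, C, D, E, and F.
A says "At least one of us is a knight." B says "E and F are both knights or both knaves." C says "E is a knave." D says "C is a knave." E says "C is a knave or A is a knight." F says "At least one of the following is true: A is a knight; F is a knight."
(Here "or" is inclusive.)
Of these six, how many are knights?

5

The unique consistent assignment is A=knight, B=knight, C=knave, D=knight, E=knight, F=knight.
That has 5 knights.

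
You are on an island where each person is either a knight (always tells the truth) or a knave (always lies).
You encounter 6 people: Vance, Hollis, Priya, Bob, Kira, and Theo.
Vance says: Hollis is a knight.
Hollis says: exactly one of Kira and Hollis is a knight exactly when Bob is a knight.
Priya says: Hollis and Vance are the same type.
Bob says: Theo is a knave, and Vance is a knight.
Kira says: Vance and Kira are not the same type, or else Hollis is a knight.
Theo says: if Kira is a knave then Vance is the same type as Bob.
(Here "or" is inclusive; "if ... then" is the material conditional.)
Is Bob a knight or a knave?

Bob is a knave.

Consistent assignments: {Vance=knight, Hollis=knight, Priya=knight, Bob=knave, Kira=knight, Theo=knight}; {Vance=knave, Hollis=knave, Priya=knight, Bob=knave, Kira=knight, Theo=knight}
In every consistent assignment, Bob is a knave.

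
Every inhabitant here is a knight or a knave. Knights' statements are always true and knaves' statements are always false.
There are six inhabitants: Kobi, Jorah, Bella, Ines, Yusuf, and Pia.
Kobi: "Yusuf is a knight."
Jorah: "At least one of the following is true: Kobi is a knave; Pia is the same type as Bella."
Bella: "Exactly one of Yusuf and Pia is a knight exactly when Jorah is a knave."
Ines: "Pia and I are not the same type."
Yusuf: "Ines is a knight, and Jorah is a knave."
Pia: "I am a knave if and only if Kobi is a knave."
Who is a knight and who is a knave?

Since Kobi is a knight, "Yusuf is a knight" needs to be True, which holds.
Jorah (knave): "at least one of the following is true: Kobi is a knave; Pia is the same type as Bella" — false. ✓
Bella is a knight, so "exactly one of Yusuf and Pia is a knight exactly when Jorah is a knave" must be True — and it is.
Ines is a knight, so "Pia and I are not the same type" must be True — and it is.
Yusuf (knight): "Ines is a knight, and Jorah is a knave" — True. ✓
Pia is a knave, and the claim "I am a knave if and only if Kobi is a knave" is indeed false.

Knights: Kobi, Bella, Ines, and Yusuf. Knaves: Jorah and Pia.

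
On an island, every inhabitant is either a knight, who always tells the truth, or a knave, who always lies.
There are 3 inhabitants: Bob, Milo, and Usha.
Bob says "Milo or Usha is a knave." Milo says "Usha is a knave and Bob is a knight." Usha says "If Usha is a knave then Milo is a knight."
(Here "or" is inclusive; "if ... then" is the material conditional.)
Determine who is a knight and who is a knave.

As a knight, Bob's statement "Milo or Usha is a knave" should be true; it is.
Milo (knave): "Usha is a knave and Bob is a knight" — False. ✓
Usha (knight): "if Usha is a knave then Milo is a knight" — true. ✓

Bob is a knight, Milo is a knave, and Usha is a knight.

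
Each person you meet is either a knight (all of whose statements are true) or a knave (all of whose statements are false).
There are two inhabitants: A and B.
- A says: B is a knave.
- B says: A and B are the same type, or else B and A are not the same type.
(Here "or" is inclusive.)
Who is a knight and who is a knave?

Knights: B. Knaves: A.

A is a knave, so "B is a knave" must be false — and it is.
Since B is a knight, "A and B are the same type, or else B and A are not the same type" needs to be true, which holds.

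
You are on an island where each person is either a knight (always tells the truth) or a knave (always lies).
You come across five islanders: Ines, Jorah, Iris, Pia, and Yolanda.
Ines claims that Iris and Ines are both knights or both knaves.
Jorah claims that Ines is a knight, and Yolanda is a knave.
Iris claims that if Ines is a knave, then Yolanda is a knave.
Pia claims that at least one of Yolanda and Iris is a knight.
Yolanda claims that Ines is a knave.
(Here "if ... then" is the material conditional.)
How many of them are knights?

4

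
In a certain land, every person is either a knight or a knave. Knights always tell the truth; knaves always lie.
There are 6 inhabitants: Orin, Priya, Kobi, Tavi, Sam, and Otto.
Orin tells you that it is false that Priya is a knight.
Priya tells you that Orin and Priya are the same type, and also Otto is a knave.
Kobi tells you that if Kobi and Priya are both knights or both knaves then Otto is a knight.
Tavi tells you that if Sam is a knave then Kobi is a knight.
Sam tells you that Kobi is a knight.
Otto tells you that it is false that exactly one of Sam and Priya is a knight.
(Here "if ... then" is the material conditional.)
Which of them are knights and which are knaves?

Orin is a knight, Priya is a knave, Kobi is a knight, Tavi is a knight, Sam is a knight, and Otto is a knave.

As a knight, Orin's statement "it is false that Priya is a knight" should be true; it is.
Since Priya is a knave, "Orin and Priya are the same type, and also Otto is a knave" needs to be False, which holds.
Kobi is a knight, and the claim "if Kobi and Priya are both knights or both knaves then Otto is a knight" is indeed true.
Tavi is a knight, and the claim "if Sam is a knave then Kobi is a knight" is indeed true.
Since Sam is a knight, "Kobi is a knight" needs to be true, which holds.
As a knave, Otto's statement "it is false that exactly one of Sam and Priya is a knight" should be False; it is.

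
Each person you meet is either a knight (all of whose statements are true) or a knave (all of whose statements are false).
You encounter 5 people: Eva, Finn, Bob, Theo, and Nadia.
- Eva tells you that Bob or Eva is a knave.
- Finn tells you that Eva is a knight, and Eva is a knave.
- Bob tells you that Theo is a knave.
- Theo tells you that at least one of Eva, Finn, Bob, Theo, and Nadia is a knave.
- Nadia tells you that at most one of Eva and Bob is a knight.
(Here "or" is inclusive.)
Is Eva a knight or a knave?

Eva is a knight.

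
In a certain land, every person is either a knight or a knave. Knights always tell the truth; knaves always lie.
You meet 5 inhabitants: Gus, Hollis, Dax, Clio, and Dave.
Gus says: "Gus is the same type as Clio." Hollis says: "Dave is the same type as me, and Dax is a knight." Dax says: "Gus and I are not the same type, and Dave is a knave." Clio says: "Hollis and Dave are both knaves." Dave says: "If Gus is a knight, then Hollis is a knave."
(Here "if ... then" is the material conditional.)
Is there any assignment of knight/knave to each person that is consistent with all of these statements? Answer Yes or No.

No

Checking all 32 assignments, each has at least one speaker whose statement's truth value contradicts their type.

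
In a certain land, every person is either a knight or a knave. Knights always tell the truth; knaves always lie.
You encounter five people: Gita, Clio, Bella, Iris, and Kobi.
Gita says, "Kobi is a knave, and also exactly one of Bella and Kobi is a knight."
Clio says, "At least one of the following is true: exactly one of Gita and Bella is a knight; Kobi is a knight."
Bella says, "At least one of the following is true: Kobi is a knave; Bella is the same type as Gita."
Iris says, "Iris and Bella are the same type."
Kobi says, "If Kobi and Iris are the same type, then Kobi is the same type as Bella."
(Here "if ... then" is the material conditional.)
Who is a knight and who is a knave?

Gita is a knight, so "Kobi is a knave, and also exactly one of Bella and Kobi is a knight" must be true — and it is.
Clio is a knave; "at least one of the following is true: exactly one of Gita and Bella is a knight; Kobi is a knight" is false, as required.
Bella (knight): "at least one of the following is true: Kobi is a knave; Bella is the same type as Gita" — true. ✓
Iris is a knave; "Iris and Bella are the same type" is false, as required.
Kobi is a knave, so "if Kobi and Iris are the same type, then Kobi is the same type as Bella" must be false — and it is.

Knights: Gita and Bella. Knaves: Clio, Iris, and Kobi.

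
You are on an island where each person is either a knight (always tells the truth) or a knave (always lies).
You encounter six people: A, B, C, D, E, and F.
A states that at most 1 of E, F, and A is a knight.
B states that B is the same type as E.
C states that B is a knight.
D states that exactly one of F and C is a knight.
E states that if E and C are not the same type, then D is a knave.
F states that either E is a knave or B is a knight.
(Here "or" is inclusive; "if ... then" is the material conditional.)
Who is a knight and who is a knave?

A is a knave, B is a knight, C is a knight, D is a knave, E is a knight, and F is a knight.

A (knave): "at most 1 of E, F, and A is a knight" — False. ✓
B is a knight, and the claim "B is the same type as E" is indeed true.
As a knight, C's statement "B is a knight" should be true; it is.
D (knave): "exactly one of F and C is a knight" — False. ✓
Since E is a knight, "if E and C are not the same type, then D is a knave" needs to be true, which holds.
As a knight, F's statement "either E is a knave or B is a knight" should be true; it is.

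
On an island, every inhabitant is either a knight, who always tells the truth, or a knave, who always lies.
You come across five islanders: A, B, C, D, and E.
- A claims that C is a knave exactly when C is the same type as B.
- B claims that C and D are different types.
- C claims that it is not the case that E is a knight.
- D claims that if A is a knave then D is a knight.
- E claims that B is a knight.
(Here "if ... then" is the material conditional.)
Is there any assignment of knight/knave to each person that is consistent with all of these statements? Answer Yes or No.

Yes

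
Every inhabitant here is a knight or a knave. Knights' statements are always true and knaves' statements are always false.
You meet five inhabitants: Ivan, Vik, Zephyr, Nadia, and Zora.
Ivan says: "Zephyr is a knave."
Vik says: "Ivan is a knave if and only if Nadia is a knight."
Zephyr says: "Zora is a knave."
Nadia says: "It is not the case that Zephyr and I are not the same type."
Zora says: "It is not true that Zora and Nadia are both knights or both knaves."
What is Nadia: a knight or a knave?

Nadia is a knave.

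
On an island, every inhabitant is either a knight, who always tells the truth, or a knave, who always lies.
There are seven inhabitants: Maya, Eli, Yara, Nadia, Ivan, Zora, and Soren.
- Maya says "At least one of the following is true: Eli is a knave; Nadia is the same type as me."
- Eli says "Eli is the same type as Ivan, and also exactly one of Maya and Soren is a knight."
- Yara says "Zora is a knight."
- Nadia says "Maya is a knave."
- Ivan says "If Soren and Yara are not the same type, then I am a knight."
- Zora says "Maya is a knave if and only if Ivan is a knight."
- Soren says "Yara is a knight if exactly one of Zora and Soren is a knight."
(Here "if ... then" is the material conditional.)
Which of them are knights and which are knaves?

Maya (knave): "at least one of the following is true: Eli is a knave; Nadia is the same type as me" — False. ✓
Eli (knight): "Eli is the same type as Ivan, and also exactly one of Maya and Soren is a knight" — True. ✓
Since Yara is a knight, "Zora is a knight" needs to be True, which holds.
Nadia is a knight, and the claim "Maya is a knave" is indeed True.
Ivan is a knight, and the claim "if Soren and Yara are not the same type, then I am a knight" is indeed True.
Zora is a knight, so "Maya is a knave if and only if Ivan is a knight" must be True — and it is.
As a knight, Soren's statement "Yara is a knight if exactly one of Zora and Soren is a knight" should be True; it is.

Maya is a knave, Eli is a knight, Yara is a knight, Nadia is a knight, Ivan is a knight, Zora is a knight, and Soren is a knight.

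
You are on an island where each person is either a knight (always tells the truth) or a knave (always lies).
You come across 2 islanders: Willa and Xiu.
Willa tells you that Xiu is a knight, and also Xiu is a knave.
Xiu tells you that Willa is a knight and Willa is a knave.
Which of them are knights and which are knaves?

Willa (knave): "Xiu is a knight, and also Xiu is a knave" — False. ✓
Xiu is a knave; "Willa is a knight and Willa is a knave" is False, as required.

Knights: none. Knaves: Willa and Xiu.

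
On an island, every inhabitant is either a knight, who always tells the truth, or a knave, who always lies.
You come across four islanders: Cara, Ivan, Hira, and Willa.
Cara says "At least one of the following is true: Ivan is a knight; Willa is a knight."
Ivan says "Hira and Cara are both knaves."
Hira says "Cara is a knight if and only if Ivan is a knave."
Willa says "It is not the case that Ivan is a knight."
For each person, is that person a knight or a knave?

Knights: Cara, Hira, and Willa. Knaves: Ivan.

Suppose Cara is a knave. Then Cara's statement "at least one of the following is true: Ivan is a knight; Willa is a knight" would have to be false. Checking the 8 ways to assign the others, none is consistent with every speaker.
(For instance, with Ivan=knave, Hira=knight, Willa=knight, Cara's claim "at least one of the following is true: Ivan is a knight; Willa is a knight" comes out true where it would need to be false.)
So Cara must be a knight, making "at least one of the following is true: Ivan is a knight; Willa is a knight" true. Taking Cara=knight, Ivan=knave, Hira=knight, Willa=knight, each remaining statement checks out:
  Ivan (knave): "Hira and Cara are both knaves" — false. ✓
  Hira (knight): "Cara is a knight if and only if Ivan is a knave" — true. ✓
  Willa (knight): "it is not the case that Ivan is a knight" — true. ✓
This is the unique consistent assignment.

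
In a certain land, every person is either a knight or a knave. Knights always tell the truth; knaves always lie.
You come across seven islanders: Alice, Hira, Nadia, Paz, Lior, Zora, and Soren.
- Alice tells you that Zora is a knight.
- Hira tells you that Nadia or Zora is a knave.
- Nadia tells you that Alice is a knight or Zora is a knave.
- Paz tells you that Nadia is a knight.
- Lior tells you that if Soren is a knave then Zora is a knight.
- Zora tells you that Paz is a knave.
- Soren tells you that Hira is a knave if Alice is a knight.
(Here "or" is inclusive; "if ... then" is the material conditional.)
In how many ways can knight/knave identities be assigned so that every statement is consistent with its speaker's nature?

1

Consistent assignments:
  Alice=knave, Hira=knight, Nadia=knight, Paz=knight, Lior=knight, Zora=knave, Soren=knight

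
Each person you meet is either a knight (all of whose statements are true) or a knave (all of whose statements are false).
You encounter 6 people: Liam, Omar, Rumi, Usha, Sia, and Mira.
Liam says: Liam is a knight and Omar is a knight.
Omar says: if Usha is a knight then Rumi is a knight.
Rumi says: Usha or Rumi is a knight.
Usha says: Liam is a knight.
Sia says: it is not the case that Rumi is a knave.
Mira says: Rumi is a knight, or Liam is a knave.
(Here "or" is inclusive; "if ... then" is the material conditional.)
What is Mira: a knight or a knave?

Mira is a knight.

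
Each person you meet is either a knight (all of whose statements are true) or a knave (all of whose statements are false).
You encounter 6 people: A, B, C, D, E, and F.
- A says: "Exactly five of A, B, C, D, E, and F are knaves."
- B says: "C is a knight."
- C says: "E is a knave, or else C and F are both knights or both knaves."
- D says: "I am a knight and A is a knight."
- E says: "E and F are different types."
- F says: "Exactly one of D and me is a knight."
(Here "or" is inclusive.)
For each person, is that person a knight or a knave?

A is a knave, B is a knight, C is a knight, D is a knave, E is a knave, and F is a knave.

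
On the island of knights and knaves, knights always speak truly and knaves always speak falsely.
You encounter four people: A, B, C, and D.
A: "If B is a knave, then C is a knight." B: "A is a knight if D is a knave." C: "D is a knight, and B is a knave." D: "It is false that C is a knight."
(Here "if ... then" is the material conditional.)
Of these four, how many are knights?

3

The unique consistent assignment is A=knight, B=knight, C=knave, D=knight.
That has 3 knights.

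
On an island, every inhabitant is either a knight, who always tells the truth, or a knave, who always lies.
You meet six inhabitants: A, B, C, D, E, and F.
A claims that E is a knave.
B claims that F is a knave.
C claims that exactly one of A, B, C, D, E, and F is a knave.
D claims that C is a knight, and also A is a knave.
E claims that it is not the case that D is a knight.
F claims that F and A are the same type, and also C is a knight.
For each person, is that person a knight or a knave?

A is a knave, and the claim "E is a knave" is indeed False.
B (knight): "F is a knave" — True. ✓
Since C is a knave, "exactly one of A, B, C, D, E, and F is a knave" needs to be False, which holds.
D is a knave, and the claim "C is a knight, and also A is a knave" is indeed False.
E is a knight, and the claim "it is not the case that D is a knight" is indeed True.
As a knave, F's statement "F and A are the same type, and also C is a knight" should be False; it is.

A is a knave, B is a knight, C is a knave, D is a knave, E is a knight, and F is a knave.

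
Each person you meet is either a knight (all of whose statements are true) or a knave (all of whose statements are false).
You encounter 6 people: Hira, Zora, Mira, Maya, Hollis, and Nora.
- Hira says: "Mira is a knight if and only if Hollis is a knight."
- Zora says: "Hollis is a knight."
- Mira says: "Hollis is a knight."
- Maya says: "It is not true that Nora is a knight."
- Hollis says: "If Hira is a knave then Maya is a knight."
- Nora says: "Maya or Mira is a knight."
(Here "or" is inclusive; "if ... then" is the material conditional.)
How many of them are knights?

The unique consistent assignment is Hira=knight, Zora=knight, Mira=knight, Maya=knave, Hollis=knight, Nora=knight.
That has 5 knights.

5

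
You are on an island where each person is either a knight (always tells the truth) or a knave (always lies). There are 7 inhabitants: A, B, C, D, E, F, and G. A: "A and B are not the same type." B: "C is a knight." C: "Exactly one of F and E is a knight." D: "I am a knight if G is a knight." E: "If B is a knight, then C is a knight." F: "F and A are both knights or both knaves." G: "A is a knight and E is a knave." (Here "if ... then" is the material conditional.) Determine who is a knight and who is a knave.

Knights: A, D, E, and F. Knaves: B, C, and G.

A is a knight, so "A and B are not the same type" must be True — and it is.
B (knave): "C is a knight" — false. ✓
Since C is a knave, "exactly one of F and E is a knight" needs to be false, which holds.
As a knight, D's statement "I am a knight if G is a knight" should be True; it is.
E (knight): "if B is a knight, then C is a knight" — True. ✓
F is a knight, so "F and A are both knights or both knaves" must be True — and it is.
G (knave): "A is a knight and E is a knave" — false. ✓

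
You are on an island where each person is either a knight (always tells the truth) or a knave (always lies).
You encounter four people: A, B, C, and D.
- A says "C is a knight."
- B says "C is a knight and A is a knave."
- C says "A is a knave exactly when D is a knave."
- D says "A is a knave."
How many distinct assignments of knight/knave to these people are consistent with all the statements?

1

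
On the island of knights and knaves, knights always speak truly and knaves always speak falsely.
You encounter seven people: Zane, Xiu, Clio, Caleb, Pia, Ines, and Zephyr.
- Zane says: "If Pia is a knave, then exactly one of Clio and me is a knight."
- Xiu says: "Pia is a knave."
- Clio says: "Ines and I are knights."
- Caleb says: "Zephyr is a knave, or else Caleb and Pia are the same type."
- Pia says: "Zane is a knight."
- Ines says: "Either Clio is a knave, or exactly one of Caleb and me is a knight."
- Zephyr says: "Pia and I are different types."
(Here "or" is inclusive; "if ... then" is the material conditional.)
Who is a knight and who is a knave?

Zane is a knave, Xiu is a knight, Clio is a knave, Caleb is a knight, Pia is a knave, Ines is a knight, and Zephyr is a knave.

Since Zane is a knave, "if Pia is a knave, then exactly one of Clio and me is a knight" needs to be false, which holds.
Xiu is a knight; "Pia is a knave" is true, as required.
Clio (knave): "Ines and I are knights" — false. ✓
Caleb is a knight; "Zephyr is a knave, or else Caleb and Pia are the same type" is true, as required.
Since Pia is a knave, "Zane is a knight" needs to be false, which holds.
Ines is a knight, so "either Clio is a knave, or exactly one of Caleb and me is a knight" must be true — and it is.
Zephyr is a knave; "Pia and I are different types" is false, as required.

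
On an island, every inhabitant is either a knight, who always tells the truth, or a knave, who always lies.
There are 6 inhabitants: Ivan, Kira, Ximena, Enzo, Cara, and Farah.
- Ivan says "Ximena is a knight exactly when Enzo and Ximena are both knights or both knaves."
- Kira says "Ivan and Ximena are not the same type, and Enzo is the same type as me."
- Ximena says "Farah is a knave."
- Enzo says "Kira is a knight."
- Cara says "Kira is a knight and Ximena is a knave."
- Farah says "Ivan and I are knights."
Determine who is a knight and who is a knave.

Since Ivan is a knight, "Ximena is a knight exactly when Enzo and Ximena are both knights or both knaves" needs to be true, which holds.
As a knight, Kira's statement "Ivan and Ximena are not the same type, and Enzo is the same type as me" should be true; it is.
As a knave, Ximena's statement "Farah is a knave" should be False; it is.
Enzo is a knight, so "Kira is a knight" must be true — and it is.
Since Cara is a knight, "Kira is a knight and Ximena is a knave" needs to be true, which holds.
As a knight, Farah's statement "Ivan and I are knights" should be true; it is.

Ivan is a knight, Kira is a knight, Ximena is a knave, Enzo is a knight, Cara is a knight, and Farah is a knight.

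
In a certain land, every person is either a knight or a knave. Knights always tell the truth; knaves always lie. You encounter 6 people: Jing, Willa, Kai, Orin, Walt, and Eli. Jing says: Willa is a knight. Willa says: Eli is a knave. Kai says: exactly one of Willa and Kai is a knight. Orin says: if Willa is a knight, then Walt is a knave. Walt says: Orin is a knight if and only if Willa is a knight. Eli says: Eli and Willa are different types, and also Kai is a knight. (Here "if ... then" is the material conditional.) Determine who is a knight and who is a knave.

Since Jing is a knave, "Willa is a knight" needs to be False, which holds.
Willa is a knave, and the claim "Eli is a knave" is indeed False.
Kai is a knight, so "exactly one of Willa and Kai is a knight" must be True — and it is.
As a knight, Orin's statement "if Willa is a knight, then Walt is a knave" should be True; it is.
As a knave, Walt's statement "Orin is a knight if and only if Willa is a knight" should be False; it is.
As a knight, Eli's statement "Eli and Willa are different types, and also Kai is a knight" should be True; it is.

Jing is a knave, Willa is a knave, Kai is a knight, Orin is a knight, Walt is a knave, and Eli is a knight.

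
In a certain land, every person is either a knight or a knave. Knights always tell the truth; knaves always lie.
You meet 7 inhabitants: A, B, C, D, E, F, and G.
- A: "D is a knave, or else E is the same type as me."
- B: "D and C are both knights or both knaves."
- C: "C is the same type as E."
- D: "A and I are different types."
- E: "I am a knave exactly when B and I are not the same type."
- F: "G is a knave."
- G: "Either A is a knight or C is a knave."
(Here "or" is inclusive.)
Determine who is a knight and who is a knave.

Knights: B, C, D, E, and F. Knaves: A and G.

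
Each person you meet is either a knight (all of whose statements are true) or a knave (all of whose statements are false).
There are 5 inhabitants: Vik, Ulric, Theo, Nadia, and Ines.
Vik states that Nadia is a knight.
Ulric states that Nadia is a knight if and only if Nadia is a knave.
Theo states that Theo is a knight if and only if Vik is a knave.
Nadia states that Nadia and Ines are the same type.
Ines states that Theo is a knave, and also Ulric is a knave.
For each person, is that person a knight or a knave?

Suppose Vik is a knight. Then Vik's statement "Nadia is a knight" would have to be true. Checking the 16 ways to assign the others, none is consistent with every speaker.
(For instance, with Ulric=knave, Theo=knave, Nadia=knave, Ines=knight, Vik's claim "Nadia is a knight" comes out false where it would need to be true.)
So Vik must be a knave, making "Nadia is a knight" false. Taking Vik=knave, Ulric=knave, Theo=knave, Nadia=knave, Ines=knight, each remaining statement checks out:
  Ulric (knave): "Nadia is a knight if and only if Nadia is a knave" — false. ✓
  Theo (knave): "Theo is a knight if and only if Vik is a knave" — false. ✓
  Nadia (knave): "Nadia and Ines are the same type" — false. ✓
  Ines (knight): "Theo is a knave, and also Ulric is a knave" — true. ✓
This is the unique consistent assignment.

Knights: Ines. Knaves: Vik, Ulric, Theo, and Nadia.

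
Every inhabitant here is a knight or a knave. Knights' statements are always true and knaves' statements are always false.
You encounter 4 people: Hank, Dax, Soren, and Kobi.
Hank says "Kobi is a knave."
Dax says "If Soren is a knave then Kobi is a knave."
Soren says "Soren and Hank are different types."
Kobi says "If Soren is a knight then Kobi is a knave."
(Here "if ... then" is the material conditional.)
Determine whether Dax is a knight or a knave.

Consistent assignments: {Hank=knave, Dax=knave, Soren=knave, Kobi=knight}
In every consistent assignment, Dax is a knave.

Dax is a knave.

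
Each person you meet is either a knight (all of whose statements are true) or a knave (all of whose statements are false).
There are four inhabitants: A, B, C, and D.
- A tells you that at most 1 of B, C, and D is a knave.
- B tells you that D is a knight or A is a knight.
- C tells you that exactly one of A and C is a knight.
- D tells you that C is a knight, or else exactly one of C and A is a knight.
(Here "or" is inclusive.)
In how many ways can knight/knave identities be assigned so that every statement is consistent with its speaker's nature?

1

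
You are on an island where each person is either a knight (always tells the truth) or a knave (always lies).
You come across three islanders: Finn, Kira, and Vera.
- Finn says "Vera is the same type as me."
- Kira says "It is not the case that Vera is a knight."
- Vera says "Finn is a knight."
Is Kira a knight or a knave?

Kira is a knave.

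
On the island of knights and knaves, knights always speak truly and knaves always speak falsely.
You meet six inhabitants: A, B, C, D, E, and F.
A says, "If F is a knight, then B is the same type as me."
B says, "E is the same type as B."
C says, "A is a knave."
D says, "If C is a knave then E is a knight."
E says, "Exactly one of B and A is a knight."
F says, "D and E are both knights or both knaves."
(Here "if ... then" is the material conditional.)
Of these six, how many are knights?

5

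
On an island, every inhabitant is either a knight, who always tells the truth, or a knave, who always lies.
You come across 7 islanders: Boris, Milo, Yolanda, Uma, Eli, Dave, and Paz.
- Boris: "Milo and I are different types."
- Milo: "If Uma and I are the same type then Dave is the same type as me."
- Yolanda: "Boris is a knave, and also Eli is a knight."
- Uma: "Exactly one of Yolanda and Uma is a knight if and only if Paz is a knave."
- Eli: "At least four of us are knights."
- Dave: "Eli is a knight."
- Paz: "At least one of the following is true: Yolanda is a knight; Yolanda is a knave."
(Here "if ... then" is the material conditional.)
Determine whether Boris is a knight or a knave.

Boris is a knave.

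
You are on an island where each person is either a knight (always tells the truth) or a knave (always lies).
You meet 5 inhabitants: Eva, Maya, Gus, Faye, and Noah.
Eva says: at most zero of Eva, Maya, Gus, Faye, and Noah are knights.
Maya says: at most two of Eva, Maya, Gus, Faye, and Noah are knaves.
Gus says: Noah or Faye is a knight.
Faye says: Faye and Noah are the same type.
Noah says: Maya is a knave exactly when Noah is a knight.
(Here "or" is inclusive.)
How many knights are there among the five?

2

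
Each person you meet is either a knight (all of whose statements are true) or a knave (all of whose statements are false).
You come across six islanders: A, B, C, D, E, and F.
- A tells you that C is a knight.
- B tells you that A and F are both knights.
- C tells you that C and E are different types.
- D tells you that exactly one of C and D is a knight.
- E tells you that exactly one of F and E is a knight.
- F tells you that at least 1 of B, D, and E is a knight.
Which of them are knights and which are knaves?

A is a knave, B is a knave, C is a knave, D is a knave, E is a knave, and F is a knave.

As a knave, A's statement "C is a knight" should be False; it is.
B (knave): "A and F are both knights" — False. ✓
As a knave, C's statement "C and E are different types" should be False; it is.
Since D is a knave, "exactly one of C and D is a knight" needs to be False, which holds.
Since E is a knave, "exactly one of F and E is a knight" needs to be False, which holds.
As a knave, F's statement "at least 1 of B, D, and E is a knight" should be False; it is.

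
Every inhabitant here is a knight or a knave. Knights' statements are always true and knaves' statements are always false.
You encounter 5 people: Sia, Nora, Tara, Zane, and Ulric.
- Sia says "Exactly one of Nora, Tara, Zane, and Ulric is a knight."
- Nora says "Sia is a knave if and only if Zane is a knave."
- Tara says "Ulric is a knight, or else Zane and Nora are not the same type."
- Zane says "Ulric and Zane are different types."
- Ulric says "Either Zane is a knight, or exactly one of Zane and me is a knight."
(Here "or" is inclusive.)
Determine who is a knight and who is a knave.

Sia is a knave, Nora is a knight, Tara is a knight, Zane is a knave, and Ulric is a knave.

Suppose Sia is a knight. Then Sia's statement "exactly one of Nora, Tara, Zane, and Ulric is a knight" would have to be true. Checking the 16 ways to assign the others, none is consistent with every speaker.
(For instance, with Nora=knight, Tara=knight, Zane=knave, Ulric=knave, Sia's claim "exactly one of Nora, Tara, Zane, and Ulric is a knight" comes out false where it would need to be true.)
So Sia must be a knave, making "exactly one of Nora, Tara, Zane, and Ulric is a knight" false. Taking Sia=knave, Nora=knight, Tara=knight, Zane=knave, Ulric=knave, each remaining statement checks out:
  Nora (knight): "Sia is a knave if and only if Zane is a knave" — true. ✓
  Tara (knight): "Ulric is a knight, or else Zane and Nora are not the same type" — true. ✓
  Zane (knave): "Ulric and Zane are different types" — false. ✓
  Ulric (knave): "either Zane is a knight, or exactly one of Zane and me is a knight" — false. ✓
This is the unique consistent assignment.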